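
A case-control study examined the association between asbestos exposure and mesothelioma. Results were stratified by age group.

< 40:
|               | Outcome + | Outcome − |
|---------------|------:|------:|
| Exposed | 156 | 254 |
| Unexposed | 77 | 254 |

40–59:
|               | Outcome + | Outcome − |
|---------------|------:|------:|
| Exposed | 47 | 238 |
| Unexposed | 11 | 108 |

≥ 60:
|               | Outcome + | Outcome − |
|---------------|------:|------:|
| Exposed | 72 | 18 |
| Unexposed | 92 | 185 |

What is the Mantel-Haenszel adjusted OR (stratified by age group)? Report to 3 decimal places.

OR_MH = Σ(aᵢdᵢ/nᵢ) / Σ(bᵢcᵢ/nᵢ), where nᵢ is the stratum total.
Stratum 1 (< 40): n = 741; a·d/n = 156·254/741 = 53.4737; b·c/n = 254·77/741 = 26.3941
Stratum 2 (40–59): n = 404; a·d/n = 47·108/404 = 12.5644; b·c/n = 238·11/404 = 6.4802
Stratum 3 (≥ 60): n = 367; a·d/n = 72·185/367 = 36.2943; b·c/n = 18·92/367 = 4.5123
OR_MH = (53.4737 + 12.5644 + 36.2943) / (26.3941 + 6.4802 + 4.5123) = 102.3323 / 37.3865 = 2.73714

2.737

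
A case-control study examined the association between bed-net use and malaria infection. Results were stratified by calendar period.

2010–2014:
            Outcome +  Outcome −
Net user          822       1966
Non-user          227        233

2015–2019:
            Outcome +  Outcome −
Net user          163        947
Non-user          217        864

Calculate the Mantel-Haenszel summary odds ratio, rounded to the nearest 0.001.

0.533

OR_MH = Σ(aᵢdᵢ/nᵢ) / Σ(bᵢcᵢ/nᵢ), where nᵢ is the stratum total.
Stratum 1 (2010–2014): n = 3248; a·d/n = 822·233/3248 = 58.9674; b·c/n = 1966·227/3248 = 137.4021
Stratum 2 (2015–2019): n = 2191; a·d/n = 163·864/2191 = 64.2775; b·c/n = 947·217/2191 = 93.7923
OR_MH = (58.9674 + 64.2775) / (137.4021 + 93.7923) = 123.2449 / 231.1944 = 0.53308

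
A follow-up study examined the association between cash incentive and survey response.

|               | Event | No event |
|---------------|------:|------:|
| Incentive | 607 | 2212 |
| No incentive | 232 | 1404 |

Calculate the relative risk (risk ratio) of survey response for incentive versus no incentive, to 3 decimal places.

Cells: a = 607, b = 2212, c = 232, d = 1404.
Risk in exposed = 607/2819 = 0.21532; risk in unexposed = 232/1636 = 0.14181.
RR = 0.21532 / 0.14181 = 1.51841
The risk among the exposed is 1.52 times that among the unexposed.

1.518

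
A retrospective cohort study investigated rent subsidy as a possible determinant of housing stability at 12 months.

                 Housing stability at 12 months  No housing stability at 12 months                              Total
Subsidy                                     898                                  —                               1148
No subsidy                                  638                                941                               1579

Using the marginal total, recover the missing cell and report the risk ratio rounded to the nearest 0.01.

1.94

The missing cell is in the exposed row: 1148 − 898 = 250.
So a = 898, b = 250, c = 638, d = 941.
RR = [a/(a+b)] / [c/(c+d)] = (898/1148) / (638/1579) = 0.78223/0.40405 = 1.93596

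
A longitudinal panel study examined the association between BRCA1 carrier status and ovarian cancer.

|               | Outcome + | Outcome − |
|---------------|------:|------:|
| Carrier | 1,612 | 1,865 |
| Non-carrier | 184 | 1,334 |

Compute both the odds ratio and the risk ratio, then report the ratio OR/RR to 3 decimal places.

Cells: a = 1612, b = 1865, c = 184, d = 1334.
OR = (1612·1334)/(1865·184) = 2150408/343160 = 6.26649
Risk in exposed = 1612/3477 = 0.46362; risk in unexposed = 184/1518 = 0.12121; RR = 3.82485
OR/RR = 6.26649 / 3.82485 = 1.63836
The outcome is not rare, so the OR lies further from 1 than the RR.

1.638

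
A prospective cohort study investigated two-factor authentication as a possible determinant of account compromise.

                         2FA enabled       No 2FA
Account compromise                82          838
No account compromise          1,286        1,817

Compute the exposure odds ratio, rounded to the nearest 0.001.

Reading the table with exposure as columns: a = 82 (2FA enabled, case), b = 1286 (2FA enabled, non-case), c = 838 (No 2FA, case), d = 1817.
OR = (a·d)/(b·c) = (82 × 1817) / (1286 × 838) = 148994 / 1077668 = 0.13826
Exposure is associated with lower odds of account compromise (OR = 0.14 < 1).

0.138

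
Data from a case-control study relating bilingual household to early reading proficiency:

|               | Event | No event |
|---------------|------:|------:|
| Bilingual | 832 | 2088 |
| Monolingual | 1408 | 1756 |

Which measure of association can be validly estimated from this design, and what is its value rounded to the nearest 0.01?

0.50

Cells: a = 832, b = 2088, c = 1408, d = 1756.
This is a case-control study: participants were sampled on outcome status, so risks in the source population cannot be estimated directly — relative risk is not valid here. The odds ratio is the appropriate measure.
OR = (a·d)/(b·c) = (832 × 1756) / (2088 × 1408) = 1460992 / 2939904 = 0.49695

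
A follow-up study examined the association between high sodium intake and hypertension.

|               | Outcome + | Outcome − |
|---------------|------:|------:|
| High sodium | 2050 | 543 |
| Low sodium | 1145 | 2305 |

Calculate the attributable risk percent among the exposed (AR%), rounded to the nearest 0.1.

Cells: a = 2050, b = 543, c = 1145, d = 2305.
Risk in exposed = 2050/2593 = 0.79059; risk in unexposed = 1145/3450 = 0.33188.
RR = 0.79059/0.33188 = 2.38213
AR% = (RR − 1)/RR × 100 = (2.38213 − 1)/2.38213 × 100 = 58.0207%

58.0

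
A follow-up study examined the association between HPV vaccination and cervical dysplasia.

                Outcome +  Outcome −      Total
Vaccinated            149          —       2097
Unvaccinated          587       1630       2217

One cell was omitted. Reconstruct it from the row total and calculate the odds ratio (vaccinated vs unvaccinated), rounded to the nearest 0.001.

0.212

The missing cell is in the exposed row: 2097 − 149 = 1948.
So a = 149, b = 1948, c = 587, d = 1630.
OR = (a·d)/(b·c) = (149 × 1630) / (1948 × 587) = 242870 / 1143476 = 0.21240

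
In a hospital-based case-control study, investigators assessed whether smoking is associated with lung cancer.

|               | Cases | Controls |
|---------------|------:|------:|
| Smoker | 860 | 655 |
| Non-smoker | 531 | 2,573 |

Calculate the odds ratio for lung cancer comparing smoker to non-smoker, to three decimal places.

6.362

Cells: a = 860, b = 655, c = 531, d = 2573.
OR = (a·d)/(b·c) = (860 × 2573) / (655 × 531) = 2212780 / 347805 = 6.36213
The odds of lung cancer are about 6.36 times as high in the smoker group.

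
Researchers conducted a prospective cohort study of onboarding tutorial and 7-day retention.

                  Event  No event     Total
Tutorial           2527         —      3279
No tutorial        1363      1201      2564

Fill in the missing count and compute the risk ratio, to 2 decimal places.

1.45

The missing cell is in the exposed row: 3279 − 2527 = 752.
So a = 2527, b = 752, c = 1363, d = 1201.
RR = [a/(a+b)] / [c/(c+d)] = (2527/3279) / (1363/2564) = 0.77066/0.53159 = 1.44973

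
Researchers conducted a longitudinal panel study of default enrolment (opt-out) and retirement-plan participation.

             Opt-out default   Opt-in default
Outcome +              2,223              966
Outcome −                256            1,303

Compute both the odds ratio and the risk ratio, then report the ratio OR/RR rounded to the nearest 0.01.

Reading the table with exposure as columns: a = 2223 (Opt-out default, case), b = 256 (Opt-out default, non-case), c = 966 (Opt-in default, case), d = 1303.
OR = (2223·1303)/(256·966) = 2896569/247296 = 11.71296
Risk in exposed = 2223/2479 = 0.89673; risk in unexposed = 966/2269 = 0.42574; RR = 2.10630
OR/RR = 11.71296 / 2.10630 = 5.56092
The outcome is not rare, so the OR lies further from 1 than the RR.

5.56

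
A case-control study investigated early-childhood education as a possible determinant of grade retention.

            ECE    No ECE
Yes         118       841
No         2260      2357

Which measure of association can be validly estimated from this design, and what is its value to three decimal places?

0.146

Reading the table with exposure as columns: a = 118 (ECE, case), b = 2260 (ECE, non-case), c = 841 (No ECE, case), d = 2357.
This is a case-control study: participants were sampled on outcome status, so risks in the source population cannot be estimated directly — relative risk is not valid here. The odds ratio is the appropriate measure.
OR = (a·d)/(b·c) = (118 × 2357) / (2260 × 841) = 278126 / 1900660 = 0.14633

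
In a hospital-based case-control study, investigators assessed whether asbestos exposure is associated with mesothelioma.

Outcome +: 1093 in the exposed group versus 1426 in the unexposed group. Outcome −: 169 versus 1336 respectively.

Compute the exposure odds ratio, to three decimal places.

From the description: a = 1093, b = 169, c = 1426, d = 1336.
OR = (a·d)/(b·c) = (1093 × 1336) / (169 × 1426) = 1460248 / 240994 = 6.05927
The odds of mesothelioma are about 6.06 times as high in the exposed group.

6.059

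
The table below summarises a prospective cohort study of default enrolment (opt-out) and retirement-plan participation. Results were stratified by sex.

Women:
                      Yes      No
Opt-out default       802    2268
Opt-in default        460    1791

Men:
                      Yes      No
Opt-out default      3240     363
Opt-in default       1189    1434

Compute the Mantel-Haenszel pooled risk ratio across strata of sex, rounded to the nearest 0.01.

RR_MH = Σ(aᵢ·n₀ᵢ/nᵢ) / Σ(cᵢ·n₁ᵢ/nᵢ), with n₁ᵢ = aᵢ+bᵢ (exposed), n₀ᵢ = cᵢ+dᵢ (unexposed), nᵢ = n₁ᵢ+n₀ᵢ.
Stratum 1 (Women): n₁ = 3070, n₀ = 2251, n = 5321; a·n₀/n = 802·2251/5321 = 339.2787; c·n₁/n = 460·3070/5321 = 265.4012
Stratum 2 (Men): n₁ = 3603, n₀ = 2623, n = 6226; a·n₀/n = 3240·2623/6226 = 1365.0048; c·n₁/n = 1189·3603/6226 = 688.0769
RR_MH = (339.2787 + 1365.0048) / (265.4012 + 688.0769) = 1704.2835 / 953.4782 = 1.78744

1.79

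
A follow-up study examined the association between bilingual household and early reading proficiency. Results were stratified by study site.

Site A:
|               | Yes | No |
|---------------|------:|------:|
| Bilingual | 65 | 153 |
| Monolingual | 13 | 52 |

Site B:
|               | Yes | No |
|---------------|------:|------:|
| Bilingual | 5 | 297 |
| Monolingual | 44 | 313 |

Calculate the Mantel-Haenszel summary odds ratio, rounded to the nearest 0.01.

OR_MH = Σ(aᵢdᵢ/nᵢ) / Σ(bᵢcᵢ/nᵢ), where nᵢ is the stratum total.
Stratum 1 (Site A): n = 283; a·d/n = 65·52/283 = 11.9435; b·c/n = 153·13/283 = 7.0283
Stratum 2 (Site B): n = 659; a·d/n = 5·313/659 = 2.3748; b·c/n = 297·44/659 = 19.8300
OR_MH = (11.9435 + 2.3748) / (7.0283 + 19.8300) = 14.3183 / 26.8583 = 0.53310

0.53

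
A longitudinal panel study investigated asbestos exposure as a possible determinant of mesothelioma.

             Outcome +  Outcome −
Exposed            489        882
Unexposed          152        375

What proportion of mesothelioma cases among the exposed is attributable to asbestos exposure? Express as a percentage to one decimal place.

Cells: a = 489, b = 882, c = 152, d = 375.
Risk in exposed = 489/1371 = 0.35667; risk in unexposed = 152/527 = 0.28843.
RR = 0.35667/0.28843 = 1.23663
AR% = (RR − 1)/RR × 100 = (1.23663 − 1)/1.23663 × 100 = 19.1348%

19.1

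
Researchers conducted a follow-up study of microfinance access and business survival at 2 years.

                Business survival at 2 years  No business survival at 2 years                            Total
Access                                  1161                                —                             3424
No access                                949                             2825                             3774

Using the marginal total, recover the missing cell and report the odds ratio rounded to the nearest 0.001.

1.527

The missing cell is in the exposed row: 3424 − 1161 = 2263.
So a = 1161, b = 2263, c = 949, d = 2825.
OR = (a·d)/(b·c) = (1161 × 2825) / (2263 × 949) = 3279825 / 2147587 = 1.52721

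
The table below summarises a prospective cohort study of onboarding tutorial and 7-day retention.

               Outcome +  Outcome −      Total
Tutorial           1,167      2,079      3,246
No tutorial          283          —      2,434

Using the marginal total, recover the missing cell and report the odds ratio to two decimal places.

The missing cell is in the unexposed row: 2434 − 283 = 2151.
So a = 1167, b = 2079, c = 283, d = 2151.
OR = (a·d)/(b·c) = (1167 × 2151) / (2079 × 283) = 2510217 / 588357 = 4.26649

4.27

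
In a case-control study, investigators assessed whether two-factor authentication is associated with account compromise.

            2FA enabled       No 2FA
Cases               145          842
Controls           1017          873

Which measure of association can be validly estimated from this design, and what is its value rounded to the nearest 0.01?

0.15

Reading the table with exposure as columns: a = 145 (2FA enabled, case), b = 1017 (2FA enabled, non-case), c = 842 (No 2FA, case), d = 873.
This is a case-control study: participants were sampled on outcome status, so risks in the source population cannot be estimated directly — relative risk is not valid here. The odds ratio is the appropriate measure.
OR = (a·d)/(b·c) = (145 × 873) / (1017 × 842) = 126585 / 856314 = 0.14783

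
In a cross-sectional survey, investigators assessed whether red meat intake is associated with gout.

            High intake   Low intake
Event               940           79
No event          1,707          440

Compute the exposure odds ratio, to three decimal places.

3.067

Reading the table with exposure as columns: a = 940 (High intake, case), b = 1707 (High intake, non-case), c = 79 (Low intake, case), d = 440.
OR = (a·d)/(b·c) = (940 × 440) / (1707 × 79) = 413600 / 134853 = 3.06704
The odds of gout are about 3.07 times as high in the high intake group.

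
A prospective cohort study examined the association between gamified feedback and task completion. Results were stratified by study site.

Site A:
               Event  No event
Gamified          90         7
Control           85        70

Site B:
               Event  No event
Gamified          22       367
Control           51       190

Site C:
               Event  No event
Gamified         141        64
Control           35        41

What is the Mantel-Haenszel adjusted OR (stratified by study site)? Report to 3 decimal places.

OR_MH = Σ(aᵢdᵢ/nᵢ) / Σ(bᵢcᵢ/nᵢ), where nᵢ is the stratum total.
Stratum 1 (Site A): n = 252; a·d/n = 90·70/252 = 25.0000; b·c/n = 7·85/252 = 2.3611
Stratum 2 (Site B): n = 630; a·d/n = 22·190/630 = 6.6349; b·c/n = 367·51/630 = 29.7095
Stratum 3 (Site C): n = 281; a·d/n = 141·41/281 = 20.5730; b·c/n = 64·35/281 = 7.9715
OR_MH = (25.0000 + 6.6349 + 20.5730) / (2.3611 + 29.7095 + 7.9715) = 52.2079 / 40.0422 = 1.30382

1.304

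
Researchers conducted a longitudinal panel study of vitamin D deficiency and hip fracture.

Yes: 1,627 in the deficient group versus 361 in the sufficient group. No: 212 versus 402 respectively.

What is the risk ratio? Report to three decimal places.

From the description: a = 1627, b = 212, c = 361, d = 402.
Risk in exposed = 1627/1839 = 0.88472; risk in unexposed = 361/763 = 0.47313.
RR = 0.88472 / 0.47313 = 1.86992
The risk among the exposed is 1.87 times that among the unexposed.

1.870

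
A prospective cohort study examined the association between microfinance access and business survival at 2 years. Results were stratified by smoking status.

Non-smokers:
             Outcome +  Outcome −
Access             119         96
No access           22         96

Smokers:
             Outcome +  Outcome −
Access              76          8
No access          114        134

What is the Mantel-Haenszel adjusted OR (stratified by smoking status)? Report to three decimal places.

OR_MH = Σ(aᵢdᵢ/nᵢ) / Σ(bᵢcᵢ/nᵢ), where nᵢ is the stratum total.
Stratum 1 (Non-smokers): n = 333; a·d/n = 119·96/333 = 34.3063; b·c/n = 96·22/333 = 6.3423
Stratum 2 (Smokers): n = 332; a·d/n = 76·134/332 = 30.6747; b·c/n = 8·114/332 = 2.7470
OR_MH = (34.3063 + 30.6747) / (6.3423 + 2.7470) = 64.9810 / 9.0893 = 7.14915

7.149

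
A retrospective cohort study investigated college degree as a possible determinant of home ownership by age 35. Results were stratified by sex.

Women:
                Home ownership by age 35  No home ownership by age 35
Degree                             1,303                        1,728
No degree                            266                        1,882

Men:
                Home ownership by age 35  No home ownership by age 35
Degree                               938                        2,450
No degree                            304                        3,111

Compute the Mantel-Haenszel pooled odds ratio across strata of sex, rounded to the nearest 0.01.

OR_MH = Σ(aᵢdᵢ/nᵢ) / Σ(bᵢcᵢ/nᵢ), where nᵢ is the stratum total.
Stratum 1 (Women): n = 5179; a·d/n = 1303·1882/5179 = 473.4980; b·c/n = 1728·266/5179 = 88.7523
Stratum 2 (Men): n = 6803; a·d/n = 938·3111/6803 = 428.9458; b·c/n = 2450·304/6803 = 109.4811
OR_MH = (473.4980 + 428.9458) / (88.7523 + 109.4811) = 902.4437 / 198.2334 = 4.55243

4.55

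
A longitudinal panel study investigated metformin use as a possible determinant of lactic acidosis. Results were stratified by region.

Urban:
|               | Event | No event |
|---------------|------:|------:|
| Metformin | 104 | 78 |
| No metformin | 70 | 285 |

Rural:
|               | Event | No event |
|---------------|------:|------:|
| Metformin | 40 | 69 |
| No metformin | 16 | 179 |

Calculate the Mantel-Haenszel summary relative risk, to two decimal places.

RR_MH = Σ(aᵢ·n₀ᵢ/nᵢ) / Σ(cᵢ·n₁ᵢ/nᵢ), with n₁ᵢ = aᵢ+bᵢ (exposed), n₀ᵢ = cᵢ+dᵢ (unexposed), nᵢ = n₁ᵢ+n₀ᵢ.
Stratum 1 (Urban): n₁ = 182, n₀ = 355, n = 537; a·n₀/n = 104·355/537 = 68.7523; c·n₁/n = 70·182/537 = 23.7244
Stratum 2 (Rural): n₁ = 109, n₀ = 195, n = 304; a·n₀/n = 40·195/304 = 25.6579; c·n₁/n = 16·109/304 = 5.7368
RR_MH = (68.7523 + 25.6579) / (23.7244 + 5.7368) = 94.4102 / 29.4612 = 3.20456

3.20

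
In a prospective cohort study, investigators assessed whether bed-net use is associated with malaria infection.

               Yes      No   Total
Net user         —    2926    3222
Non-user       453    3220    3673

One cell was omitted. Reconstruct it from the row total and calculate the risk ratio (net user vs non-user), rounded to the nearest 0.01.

The missing cell is in the exposed row: 3222 − 2926 = 296.
So a = 296, b = 2926, c = 453, d = 3220.
RR = [a/(a+b)] / [c/(c+d)] = (296/3222) / (453/3673) = 0.09187/0.12333 = 0.74488

0.74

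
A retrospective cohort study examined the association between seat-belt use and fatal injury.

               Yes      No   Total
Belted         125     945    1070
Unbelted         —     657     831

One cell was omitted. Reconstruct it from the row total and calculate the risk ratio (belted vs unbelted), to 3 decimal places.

0.558

The missing cell is in the unexposed row: 831 − 657 = 174.
So a = 125, b = 945, c = 174, d = 657.
RR = [a/(a+b)] / [c/(c+d)] = (125/1070) / (174/831) = 0.11682/0.20939 = 0.55793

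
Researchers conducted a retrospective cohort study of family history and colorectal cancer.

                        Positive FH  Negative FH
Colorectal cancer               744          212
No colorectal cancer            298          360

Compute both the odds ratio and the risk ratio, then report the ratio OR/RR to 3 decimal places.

2.201

Reading the table with exposure as columns: a = 744 (Positive FH, case), b = 298 (Positive FH, non-case), c = 212 (Negative FH, case), d = 360.
OR = (744·360)/(298·212) = 267840/63176 = 4.23958
Risk in exposed = 744/1042 = 0.71401; risk in unexposed = 212/572 = 0.37063; RR = 1.92648
OR/RR = 4.23958 / 1.92648 = 2.20069
The outcome is not rare, so the OR lies further from 1 than the RR.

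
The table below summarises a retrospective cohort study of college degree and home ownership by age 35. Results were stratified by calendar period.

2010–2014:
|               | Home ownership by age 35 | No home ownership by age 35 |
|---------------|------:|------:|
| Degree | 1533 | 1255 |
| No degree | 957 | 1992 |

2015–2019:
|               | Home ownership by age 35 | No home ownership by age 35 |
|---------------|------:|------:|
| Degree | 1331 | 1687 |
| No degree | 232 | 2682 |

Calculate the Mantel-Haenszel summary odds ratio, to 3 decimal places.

OR_MH = Σ(aᵢdᵢ/nᵢ) / Σ(bᵢcᵢ/nᵢ), where nᵢ is the stratum total.
Stratum 1 (2010–2014): n = 5737; a·d/n = 1533·1992/5737 = 532.2880; b·c/n = 1255·957/5737 = 209.3490
Stratum 2 (2015–2019): n = 5932; a·d/n = 1331·2682/5932 = 601.7771; b·c/n = 1687·232/5932 = 65.9784
OR_MH = (532.2880 + 601.7771) / (209.3490 + 65.9784) = 1134.0651 / 275.3274 = 4.11897

4.119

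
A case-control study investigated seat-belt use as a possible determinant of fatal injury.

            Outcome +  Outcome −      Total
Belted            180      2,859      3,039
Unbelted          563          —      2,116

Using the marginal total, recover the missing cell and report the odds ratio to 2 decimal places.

0.17

The missing cell is in the unexposed row: 2116 − 563 = 1553.
So a = 180, b = 2859, c = 563, d = 1553.
OR = (a·d)/(b·c) = (180 × 1553) / (2859 × 563) = 279540 / 1609617 = 0.17367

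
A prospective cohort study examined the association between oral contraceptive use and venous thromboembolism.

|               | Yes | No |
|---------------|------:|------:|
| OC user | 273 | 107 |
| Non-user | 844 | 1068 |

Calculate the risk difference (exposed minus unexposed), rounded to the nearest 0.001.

0.277

Cells: a = 273, b = 107, c = 844, d = 1068.
Risk in exposed = 273/380 = 0.718421; risk in unexposed = 844/1912 = 0.441423.
Risk difference = 0.718421 − 0.441423 = 0.276998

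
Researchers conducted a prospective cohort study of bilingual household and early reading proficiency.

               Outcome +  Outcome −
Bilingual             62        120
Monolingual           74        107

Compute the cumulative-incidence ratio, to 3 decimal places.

Cells: a = 62, b = 120, c = 74, d = 107.
Risk in exposed = 62/182 = 0.34066; risk in unexposed = 74/181 = 0.40884.
RR = 0.34066 / 0.40884 = 0.83323
The risk is 17% lower among the exposed than among the unexposed.

0.833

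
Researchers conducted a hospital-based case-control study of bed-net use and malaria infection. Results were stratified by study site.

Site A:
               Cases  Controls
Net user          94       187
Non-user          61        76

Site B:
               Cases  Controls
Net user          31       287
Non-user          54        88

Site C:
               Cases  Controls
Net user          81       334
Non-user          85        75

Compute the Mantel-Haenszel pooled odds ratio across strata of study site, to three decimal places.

OR_MH = Σ(aᵢdᵢ/nᵢ) / Σ(bᵢcᵢ/nᵢ), where nᵢ is the stratum total.
Stratum 1 (Site A): n = 418; a·d/n = 94·76/418 = 17.0909; b·c/n = 187·61/418 = 27.2895
Stratum 2 (Site B): n = 460; a·d/n = 31·88/460 = 5.9304; b·c/n = 287·54/460 = 33.6913
Stratum 3 (Site C): n = 575; a·d/n = 81·75/575 = 10.5652; b·c/n = 334·85/575 = 49.3739
OR_MH = (17.0909 + 5.9304 + 10.5652) / (27.2895 + 33.6913 + 49.3739) = 33.5866 / 110.3547 = 0.30435

0.304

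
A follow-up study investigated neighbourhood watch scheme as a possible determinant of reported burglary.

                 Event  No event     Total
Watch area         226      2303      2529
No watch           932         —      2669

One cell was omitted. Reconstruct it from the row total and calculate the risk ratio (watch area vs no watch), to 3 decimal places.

The missing cell is in the unexposed row: 2669 − 932 = 1737.
So a = 226, b = 2303, c = 932, d = 1737.
RR = [a/(a+b)] / [c/(c+d)] = (226/2529) / (932/2669) = 0.08936/0.34919 = 0.25591

0.256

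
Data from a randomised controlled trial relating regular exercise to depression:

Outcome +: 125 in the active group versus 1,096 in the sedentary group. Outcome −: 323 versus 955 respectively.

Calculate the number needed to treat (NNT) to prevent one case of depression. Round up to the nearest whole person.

4

Risk in treated group = 125/448 = 0.27902; risk in control = 1096/2051 = 0.53437.
Absolute risk reduction = 0.53437 − 0.27902 = 0.25536
NNT = 1 / ARR = 1 / 0.25536 = 3.916 → round up → 4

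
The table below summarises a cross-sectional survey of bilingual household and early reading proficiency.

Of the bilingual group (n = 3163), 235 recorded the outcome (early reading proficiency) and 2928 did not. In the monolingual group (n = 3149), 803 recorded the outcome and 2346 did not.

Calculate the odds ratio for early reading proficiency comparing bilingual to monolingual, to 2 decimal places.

0.23

From the description: a = 235, b = 2928, c = 803, d = 2346.
OR = (a·d)/(b·c) = (235 × 2346) / (2928 × 803) = 551310 / 2351184 = 0.23448
Exposure is associated with lower odds of early reading proficiency (OR = 0.23 < 1).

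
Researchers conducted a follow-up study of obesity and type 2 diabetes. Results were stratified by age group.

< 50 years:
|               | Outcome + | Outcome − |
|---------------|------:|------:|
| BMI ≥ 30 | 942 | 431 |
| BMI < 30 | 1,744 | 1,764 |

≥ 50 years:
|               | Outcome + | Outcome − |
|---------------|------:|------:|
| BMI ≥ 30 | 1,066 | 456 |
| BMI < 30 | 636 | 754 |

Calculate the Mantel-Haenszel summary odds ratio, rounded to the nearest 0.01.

2.43

OR_MH = Σ(aᵢdᵢ/nᵢ) / Σ(bᵢcᵢ/nᵢ), where nᵢ is the stratum total.
Stratum 1 (< 50 years): n = 4881; a·d/n = 942·1764/4881 = 340.4401; b·c/n = 431·1744/4881 = 153.9980
Stratum 2 (≥ 50 years): n = 2912; a·d/n = 1066·754/2912 = 276.0179; b·c/n = 456·636/2912 = 99.5934
OR_MH = (340.4401 + 276.0179) / (153.9980 + 99.5934) = 616.4579 / 253.5914 = 2.43091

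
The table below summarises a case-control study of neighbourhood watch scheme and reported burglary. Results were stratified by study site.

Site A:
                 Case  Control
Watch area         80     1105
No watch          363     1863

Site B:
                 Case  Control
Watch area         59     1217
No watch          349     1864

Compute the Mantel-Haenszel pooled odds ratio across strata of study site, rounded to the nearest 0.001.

0.314

OR_MH = Σ(aᵢdᵢ/nᵢ) / Σ(bᵢcᵢ/nᵢ), where nᵢ is the stratum total.
Stratum 1 (Site A): n = 3411; a·d/n = 80·1863/3411 = 43.6939; b·c/n = 1105·363/3411 = 117.5945
Stratum 2 (Site B): n = 3489; a·d/n = 59·1864/3489 = 31.5208; b·c/n = 1217·349/3489 = 121.7349
OR_MH = (43.6939 + 31.5208) / (117.5945 + 121.7349) = 75.2147 / 239.3294 = 0.31427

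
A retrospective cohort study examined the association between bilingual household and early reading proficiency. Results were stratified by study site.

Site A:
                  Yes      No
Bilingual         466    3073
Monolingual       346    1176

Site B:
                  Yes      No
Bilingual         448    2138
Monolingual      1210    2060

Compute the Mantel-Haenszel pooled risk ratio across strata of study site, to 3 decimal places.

RR_MH = Σ(aᵢ·n₀ᵢ/nᵢ) / Σ(cᵢ·n₁ᵢ/nᵢ), with n₁ᵢ = aᵢ+bᵢ (exposed), n₀ᵢ = cᵢ+dᵢ (unexposed), nᵢ = n₁ᵢ+n₀ᵢ.
Stratum 1 (Site A): n₁ = 3539, n₀ = 1522, n = 5061; a·n₀/n = 466·1522/5061 = 140.1407; c·n₁/n = 346·3539/5061 = 241.9470
Stratum 2 (Site B): n₁ = 2586, n₀ = 3270, n = 5856; a·n₀/n = 448·3270/5856 = 250.1639; c·n₁/n = 1210·2586/5856 = 534.3340
RR_MH = (140.1407 + 250.1639) / (241.9470 + 534.3340) = 390.3046 / 776.2811 = 0.50279

0.503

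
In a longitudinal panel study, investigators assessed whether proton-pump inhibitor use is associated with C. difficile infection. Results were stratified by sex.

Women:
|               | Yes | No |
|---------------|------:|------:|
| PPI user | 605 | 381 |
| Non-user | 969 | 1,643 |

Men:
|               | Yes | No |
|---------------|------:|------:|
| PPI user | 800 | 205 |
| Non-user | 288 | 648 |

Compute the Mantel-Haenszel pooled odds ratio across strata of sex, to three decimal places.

4.084

OR_MH = Σ(aᵢdᵢ/nᵢ) / Σ(bᵢcᵢ/nᵢ), where nᵢ is the stratum total.
Stratum 1 (Women): n = 3598; a·d/n = 605·1643/3598 = 276.2688; b·c/n = 381·969/3598 = 102.6095
Stratum 2 (Men): n = 1941; a·d/n = 800·648/1941 = 267.0788; b·c/n = 205·288/1941 = 30.4173
OR_MH = (276.2688 + 267.0788) / (102.6095 + 30.4173) = 543.3476 / 133.0268 = 4.08450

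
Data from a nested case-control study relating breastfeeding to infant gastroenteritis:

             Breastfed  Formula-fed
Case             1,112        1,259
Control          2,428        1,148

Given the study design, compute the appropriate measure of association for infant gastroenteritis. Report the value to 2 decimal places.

Reading the table with exposure as columns: a = 1112 (Breastfed, case), b = 2428 (Breastfed, non-case), c = 1259 (Formula-fed, case), d = 1148.
This is a nested case-control study: participants were sampled on outcome status, so risks in the source population cannot be estimated directly — relative risk is not valid here. The odds ratio is the appropriate measure.
OR = (a·d)/(b·c) = (1112 × 1148) / (2428 × 1259) = 1276576 / 3056852 = 0.41761

0.42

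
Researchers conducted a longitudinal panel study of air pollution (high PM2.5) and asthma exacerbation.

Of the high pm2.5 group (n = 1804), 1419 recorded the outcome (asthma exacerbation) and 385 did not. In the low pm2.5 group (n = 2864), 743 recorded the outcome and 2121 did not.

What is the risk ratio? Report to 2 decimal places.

3.03

From the description: a = 1419, b = 385, c = 743, d = 2121.
Risk in exposed = 1419/1804 = 0.78659; risk in unexposed = 743/2864 = 0.25943.
RR = 0.78659 / 0.25943 = 3.03201
The risk among the exposed is 3.03 times that among the unexposed.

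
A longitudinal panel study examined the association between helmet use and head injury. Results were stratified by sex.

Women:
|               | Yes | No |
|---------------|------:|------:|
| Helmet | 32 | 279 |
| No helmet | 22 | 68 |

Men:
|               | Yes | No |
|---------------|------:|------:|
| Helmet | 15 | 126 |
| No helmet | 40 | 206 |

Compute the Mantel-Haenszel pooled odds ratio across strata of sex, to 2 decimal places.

OR_MH = Σ(aᵢdᵢ/nᵢ) / Σ(bᵢcᵢ/nᵢ), where nᵢ is the stratum total.
Stratum 1 (Women): n = 401; a·d/n = 32·68/401 = 5.4264; b·c/n = 279·22/401 = 15.3067
Stratum 2 (Men): n = 387; a·d/n = 15·206/387 = 7.9845; b·c/n = 126·40/387 = 13.0233
OR_MH = (5.4264 + 7.9845) / (15.3067 + 13.0233) = 13.4109 / 28.3300 = 0.47338

0.47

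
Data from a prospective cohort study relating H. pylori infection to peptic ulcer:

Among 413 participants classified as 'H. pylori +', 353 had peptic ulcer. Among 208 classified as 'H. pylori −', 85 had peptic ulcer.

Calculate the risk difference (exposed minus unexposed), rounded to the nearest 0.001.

0.446

From the description: a = 353, b = 60, c = 85, d = 123.
Risk in exposed = 353/413 = 0.854722; risk in unexposed = 85/208 = 0.408654.
Risk difference = 0.854722 − 0.408654 = 0.446068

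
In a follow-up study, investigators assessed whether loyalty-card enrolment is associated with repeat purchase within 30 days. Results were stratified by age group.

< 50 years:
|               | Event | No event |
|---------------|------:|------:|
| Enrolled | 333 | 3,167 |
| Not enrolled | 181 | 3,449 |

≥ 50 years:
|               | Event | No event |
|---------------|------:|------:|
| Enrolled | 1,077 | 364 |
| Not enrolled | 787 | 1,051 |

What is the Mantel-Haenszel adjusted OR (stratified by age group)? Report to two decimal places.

OR_MH = Σ(aᵢdᵢ/nᵢ) / Σ(bᵢcᵢ/nᵢ), where nᵢ is the stratum total.
Stratum 1 (< 50 years): n = 7130; a·d/n = 333·3449/7130 = 161.0823; b·c/n = 3167·181/7130 = 80.3965
Stratum 2 (≥ 50 years): n = 3279; a·d/n = 1077·1051/3279 = 345.2049; b·c/n = 364·787/3279 = 87.3644
OR_MH = (161.0823 + 345.2049) / (80.3965 + 87.3644) = 506.2873 / 167.7609 = 3.01791

3.02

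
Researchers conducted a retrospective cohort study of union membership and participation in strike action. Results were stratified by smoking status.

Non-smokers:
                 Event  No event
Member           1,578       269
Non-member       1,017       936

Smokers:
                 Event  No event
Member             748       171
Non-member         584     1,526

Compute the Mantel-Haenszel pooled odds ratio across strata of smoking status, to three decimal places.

7.293

OR_MH = Σ(aᵢdᵢ/nᵢ) / Σ(bᵢcᵢ/nᵢ), where nᵢ is the stratum total.
Stratum 1 (Non-smokers): n = 3800; a·d/n = 1578·936/3800 = 388.6863; b·c/n = 269·1017/3800 = 71.9929
Stratum 2 (Smokers): n = 3029; a·d/n = 748·1526/3029 = 376.8399; b·c/n = 171·584/3029 = 32.9693
OR_MH = (388.6863 + 376.8399) / (71.9929 + 32.9693) = 765.5262 / 104.9622 = 7.29335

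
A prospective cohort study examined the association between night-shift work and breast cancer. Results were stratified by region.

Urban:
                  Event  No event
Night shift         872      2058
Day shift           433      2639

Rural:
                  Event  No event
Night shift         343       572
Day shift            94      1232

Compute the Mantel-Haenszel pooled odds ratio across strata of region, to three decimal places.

3.317

OR_MH = Σ(aᵢdᵢ/nᵢ) / Σ(bᵢcᵢ/nᵢ), where nᵢ is the stratum total.
Stratum 1 (Urban): n = 6002; a·d/n = 872·2639/6002 = 383.4069; b·c/n = 2058·433/6002 = 148.4695
Stratum 2 (Rural): n = 2241; a·d/n = 343·1232/2241 = 188.5658; b·c/n = 572·94/2241 = 23.9929
OR_MH = (383.4069 + 188.5658) / (148.4695 + 23.9929) = 571.9727 / 172.4624 = 3.31651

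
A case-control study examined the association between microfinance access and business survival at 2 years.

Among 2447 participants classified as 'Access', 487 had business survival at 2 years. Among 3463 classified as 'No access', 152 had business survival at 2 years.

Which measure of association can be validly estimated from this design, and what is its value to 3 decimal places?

From the description: a = 487, b = 1960, c = 152, d = 3311.
This is a case-control study: participants were sampled on outcome status, so risks in the source population cannot be estimated directly — relative risk is not valid here. The odds ratio is the appropriate measure.
OR = (a·d)/(b·c) = (487 × 3311) / (1960 × 152) = 1612457 / 297920 = 5.41238

5.412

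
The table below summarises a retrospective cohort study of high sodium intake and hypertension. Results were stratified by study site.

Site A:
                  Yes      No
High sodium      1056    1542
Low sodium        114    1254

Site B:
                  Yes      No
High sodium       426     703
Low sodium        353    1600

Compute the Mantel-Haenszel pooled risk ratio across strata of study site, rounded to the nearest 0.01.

RR_MH = Σ(aᵢ·n₀ᵢ/nᵢ) / Σ(cᵢ·n₁ᵢ/nᵢ), with n₁ᵢ = aᵢ+bᵢ (exposed), n₀ᵢ = cᵢ+dᵢ (unexposed), nᵢ = n₁ᵢ+n₀ᵢ.
Stratum 1 (Site A): n₁ = 2598, n₀ = 1368, n = 3966; a·n₀/n = 1056·1368/3966 = 364.2481; c·n₁/n = 114·2598/3966 = 74.6778
Stratum 2 (Site B): n₁ = 1129, n₀ = 1953, n = 3082; a·n₀/n = 426·1953/3082 = 269.9474; c·n₁/n = 353·1129/3082 = 129.3112
RR_MH = (364.2481 + 269.9474) / (74.6778 + 129.3112) = 634.1955 / 203.9889 = 3.10897

3.11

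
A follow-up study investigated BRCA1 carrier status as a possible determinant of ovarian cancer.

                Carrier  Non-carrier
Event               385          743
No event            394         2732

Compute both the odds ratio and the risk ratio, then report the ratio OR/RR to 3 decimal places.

1.554

Reading the table with exposure as columns: a = 385 (Carrier, case), b = 394 (Carrier, non-case), c = 743 (Non-carrier, case), d = 2732.
OR = (385·2732)/(394·743) = 1051820/292742 = 3.59299
Risk in exposed = 385/779 = 0.49422; risk in unexposed = 743/3475 = 0.21381; RR = 2.31148
OR/RR = 3.59299 / 2.31148 = 1.55442
The outcome is not rare, so the OR lies further from 1 than the RR.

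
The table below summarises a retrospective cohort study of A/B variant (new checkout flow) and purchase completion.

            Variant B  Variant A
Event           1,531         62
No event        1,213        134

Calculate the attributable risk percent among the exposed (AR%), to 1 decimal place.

Reading the table with exposure as columns: a = 1531 (Variant B, case), b = 1213 (Variant B, non-case), c = 62 (Variant A, case), d = 134.
Risk in exposed = 1531/2744 = 0.55794; risk in unexposed = 62/196 = 0.31633.
RR = 0.55794/0.31633 = 1.76382
AR% = (RR − 1)/RR × 100 = (1.76382 − 1)/1.76382 × 100 = 43.3050%

43.3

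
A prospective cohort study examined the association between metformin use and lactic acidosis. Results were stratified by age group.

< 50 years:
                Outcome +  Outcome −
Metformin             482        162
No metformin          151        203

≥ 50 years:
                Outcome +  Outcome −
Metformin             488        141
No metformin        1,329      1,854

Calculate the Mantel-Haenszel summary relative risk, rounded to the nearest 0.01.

1.83

RR_MH = Σ(aᵢ·n₀ᵢ/nᵢ) / Σ(cᵢ·n₁ᵢ/nᵢ), with n₁ᵢ = aᵢ+bᵢ (exposed), n₀ᵢ = cᵢ+dᵢ (unexposed), nᵢ = n₁ᵢ+n₀ᵢ.
Stratum 1 (< 50 years): n₁ = 644, n₀ = 354, n = 998; a·n₀/n = 482·354/998 = 170.9699; c·n₁/n = 151·644/998 = 97.4389
Stratum 2 (≥ 50 years): n₁ = 629, n₀ = 3183, n = 3812; a·n₀/n = 488·3183/3812 = 407.4774; c·n₁/n = 1329·629/3812 = 219.2920
RR_MH = (170.9699 + 407.4774) / (97.4389 + 219.2920) = 578.4474 / 316.7309 = 1.82631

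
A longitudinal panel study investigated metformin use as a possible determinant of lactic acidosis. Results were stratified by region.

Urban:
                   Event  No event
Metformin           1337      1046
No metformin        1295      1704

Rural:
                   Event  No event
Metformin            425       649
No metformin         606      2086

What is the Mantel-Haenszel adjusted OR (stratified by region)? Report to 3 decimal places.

OR_MH = Σ(aᵢdᵢ/nᵢ) / Σ(bᵢcᵢ/nᵢ), where nᵢ is the stratum total.
Stratum 1 (Urban): n = 5382; a·d/n = 1337·1704/5382 = 423.3088; b·c/n = 1046·1295/5382 = 251.6852
Stratum 2 (Rural): n = 3766; a·d/n = 425·2086/3766 = 235.4089; b·c/n = 649·606/3766 = 104.4328
OR_MH = (423.3088 + 235.4089) / (251.6852 + 104.4328) = 658.7177 / 356.1181 = 1.84972

1.850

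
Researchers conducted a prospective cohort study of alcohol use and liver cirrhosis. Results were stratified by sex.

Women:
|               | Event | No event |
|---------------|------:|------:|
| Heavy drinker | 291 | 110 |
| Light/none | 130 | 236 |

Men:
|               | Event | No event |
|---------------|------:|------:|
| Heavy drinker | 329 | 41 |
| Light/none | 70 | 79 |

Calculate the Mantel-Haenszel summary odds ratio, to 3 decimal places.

5.776

OR_MH = Σ(aᵢdᵢ/nᵢ) / Σ(bᵢcᵢ/nᵢ), where nᵢ is the stratum total.
Stratum 1 (Women): n = 767; a·d/n = 291·236/767 = 89.5385; b·c/n = 110·130/767 = 18.6441
Stratum 2 (Men): n = 519; a·d/n = 329·79/519 = 50.0790; b·c/n = 41·70/519 = 5.5299
OR_MH = (89.5385 + 50.0790) / (18.6441 + 5.5299) = 139.6175 / 24.1739 = 5.77554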